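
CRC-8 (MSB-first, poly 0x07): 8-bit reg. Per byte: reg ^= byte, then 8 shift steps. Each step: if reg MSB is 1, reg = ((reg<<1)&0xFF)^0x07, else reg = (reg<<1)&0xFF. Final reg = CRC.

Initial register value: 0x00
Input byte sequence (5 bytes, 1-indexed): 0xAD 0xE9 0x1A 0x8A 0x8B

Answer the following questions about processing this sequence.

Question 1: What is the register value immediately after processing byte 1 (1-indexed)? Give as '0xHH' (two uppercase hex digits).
After byte 1 (0xAD): reg=0x4A

Answer: 0x4A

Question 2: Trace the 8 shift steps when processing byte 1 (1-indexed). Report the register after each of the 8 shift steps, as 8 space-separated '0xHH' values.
Answer: 0x5D 0xBA 0x73 0xE6 0xCB 0x91 0x25 0x4A

Derivation:
Register before byte 1: 0x00
After XOR with byte 0xAD: 0xAD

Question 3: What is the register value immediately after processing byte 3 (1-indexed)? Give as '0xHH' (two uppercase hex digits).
Answer: 0x61

Derivation:
After byte 1 (0xAD): reg=0x4A
After byte 2 (0xE9): reg=0x60
After byte 3 (0x1A): reg=0x61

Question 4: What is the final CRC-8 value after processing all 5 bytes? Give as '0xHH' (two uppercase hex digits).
Answer: 0x6C

Derivation:
After byte 1 (0xAD): reg=0x4A
After byte 2 (0xE9): reg=0x60
After byte 3 (0x1A): reg=0x61
After byte 4 (0x8A): reg=0x9F
After byte 5 (0x8B): reg=0x6C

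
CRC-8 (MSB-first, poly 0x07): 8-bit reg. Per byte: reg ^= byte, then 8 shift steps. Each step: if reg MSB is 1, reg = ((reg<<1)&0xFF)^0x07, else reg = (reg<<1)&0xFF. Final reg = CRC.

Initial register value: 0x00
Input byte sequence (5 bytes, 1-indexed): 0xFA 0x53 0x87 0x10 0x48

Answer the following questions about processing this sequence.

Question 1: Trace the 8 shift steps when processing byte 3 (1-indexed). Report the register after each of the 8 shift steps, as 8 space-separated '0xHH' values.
Answer: 0x59 0xB2 0x63 0xC6 0x8B 0x11 0x22 0x44

Derivation:
After byte 1 (0xFA): reg=0xE8
After byte 2 (0x53): reg=0x28
Register before byte 3: 0x28
After XOR with byte 0x87: 0xAF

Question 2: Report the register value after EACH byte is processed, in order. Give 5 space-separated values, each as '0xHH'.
0xE8 0x28 0x44 0xAB 0xA7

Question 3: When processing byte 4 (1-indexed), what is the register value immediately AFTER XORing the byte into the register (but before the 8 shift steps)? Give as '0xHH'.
Register before byte 4: 0x44
Byte 4: 0x10
0x44 XOR 0x10 = 0x54

Answer: 0x54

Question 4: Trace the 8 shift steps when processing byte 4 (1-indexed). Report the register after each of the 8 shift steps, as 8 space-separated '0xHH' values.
After byte 1 (0xFA): reg=0xE8
After byte 2 (0x53): reg=0x28
After byte 3 (0x87): reg=0x44
Register before byte 4: 0x44
After XOR with byte 0x10: 0x54

Answer: 0xA8 0x57 0xAE 0x5B 0xB6 0x6B 0xD6 0xAB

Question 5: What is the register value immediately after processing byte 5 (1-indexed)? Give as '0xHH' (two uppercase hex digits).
After byte 1 (0xFA): reg=0xE8
After byte 2 (0x53): reg=0x28
After byte 3 (0x87): reg=0x44
After byte 4 (0x10): reg=0xAB
After byte 5 (0x48): reg=0xA7

Answer: 0xA7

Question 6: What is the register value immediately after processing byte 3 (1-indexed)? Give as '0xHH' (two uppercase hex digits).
After byte 1 (0xFA): reg=0xE8
After byte 2 (0x53): reg=0x28
After byte 3 (0x87): reg=0x44

Answer: 0x44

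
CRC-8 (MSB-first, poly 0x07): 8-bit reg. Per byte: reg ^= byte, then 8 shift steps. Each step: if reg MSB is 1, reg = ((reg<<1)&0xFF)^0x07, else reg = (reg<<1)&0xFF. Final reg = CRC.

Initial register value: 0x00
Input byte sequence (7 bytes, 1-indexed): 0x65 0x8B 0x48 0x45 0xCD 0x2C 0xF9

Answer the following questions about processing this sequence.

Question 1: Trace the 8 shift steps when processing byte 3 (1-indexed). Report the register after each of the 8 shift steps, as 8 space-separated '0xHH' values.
After byte 1 (0x65): reg=0x3C
After byte 2 (0x8B): reg=0x0C
Register before byte 3: 0x0C
After XOR with byte 0x48: 0x44

Answer: 0x88 0x17 0x2E 0x5C 0xB8 0x77 0xEE 0xDB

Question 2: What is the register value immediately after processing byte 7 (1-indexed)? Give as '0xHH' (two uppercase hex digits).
After byte 1 (0x65): reg=0x3C
After byte 2 (0x8B): reg=0x0C
After byte 3 (0x48): reg=0xDB
After byte 4 (0x45): reg=0xD3
After byte 5 (0xCD): reg=0x5A
After byte 6 (0x2C): reg=0x45
After byte 7 (0xF9): reg=0x3D

Answer: 0x3D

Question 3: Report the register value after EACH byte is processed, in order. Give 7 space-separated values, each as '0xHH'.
0x3C 0x0C 0xDB 0xD3 0x5A 0x45 0x3D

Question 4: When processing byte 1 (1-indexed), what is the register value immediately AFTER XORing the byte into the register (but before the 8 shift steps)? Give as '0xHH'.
Answer: 0x65

Derivation:
Register before byte 1: 0x00
Byte 1: 0x65
0x00 XOR 0x65 = 0x65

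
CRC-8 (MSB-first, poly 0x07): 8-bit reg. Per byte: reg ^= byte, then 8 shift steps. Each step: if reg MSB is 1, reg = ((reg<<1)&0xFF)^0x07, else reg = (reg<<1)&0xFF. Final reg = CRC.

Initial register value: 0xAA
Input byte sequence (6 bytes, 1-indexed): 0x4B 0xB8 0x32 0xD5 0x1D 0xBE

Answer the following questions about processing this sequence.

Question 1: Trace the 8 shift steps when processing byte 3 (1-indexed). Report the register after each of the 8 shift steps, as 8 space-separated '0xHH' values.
After byte 1 (0x4B): reg=0xA9
After byte 2 (0xB8): reg=0x77
Register before byte 3: 0x77
After XOR with byte 0x32: 0x45

Answer: 0x8A 0x13 0x26 0x4C 0x98 0x37 0x6E 0xDC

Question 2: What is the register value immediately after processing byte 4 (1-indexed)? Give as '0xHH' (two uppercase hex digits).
After byte 1 (0x4B): reg=0xA9
After byte 2 (0xB8): reg=0x77
After byte 3 (0x32): reg=0xDC
After byte 4 (0xD5): reg=0x3F

Answer: 0x3F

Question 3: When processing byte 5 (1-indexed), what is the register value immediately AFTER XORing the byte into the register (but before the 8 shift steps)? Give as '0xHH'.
Answer: 0x22

Derivation:
Register before byte 5: 0x3F
Byte 5: 0x1D
0x3F XOR 0x1D = 0x22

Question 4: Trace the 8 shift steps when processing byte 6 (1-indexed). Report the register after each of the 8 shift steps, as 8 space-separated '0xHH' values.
After byte 1 (0x4B): reg=0xA9
After byte 2 (0xB8): reg=0x77
After byte 3 (0x32): reg=0xDC
After byte 4 (0xD5): reg=0x3F
After byte 5 (0x1D): reg=0xEE
Register before byte 6: 0xEE
After XOR with byte 0xBE: 0x50

Answer: 0xA0 0x47 0x8E 0x1B 0x36 0x6C 0xD8 0xB7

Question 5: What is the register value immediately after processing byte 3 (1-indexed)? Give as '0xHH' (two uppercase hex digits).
After byte 1 (0x4B): reg=0xA9
After byte 2 (0xB8): reg=0x77
After byte 3 (0x32): reg=0xDC

Answer: 0xDC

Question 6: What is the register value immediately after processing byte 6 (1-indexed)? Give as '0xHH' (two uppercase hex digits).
After byte 1 (0x4B): reg=0xA9
After byte 2 (0xB8): reg=0x77
After byte 3 (0x32): reg=0xDC
After byte 4 (0xD5): reg=0x3F
After byte 5 (0x1D): reg=0xEE
After byte 6 (0xBE): reg=0xB7

Answer: 0xB7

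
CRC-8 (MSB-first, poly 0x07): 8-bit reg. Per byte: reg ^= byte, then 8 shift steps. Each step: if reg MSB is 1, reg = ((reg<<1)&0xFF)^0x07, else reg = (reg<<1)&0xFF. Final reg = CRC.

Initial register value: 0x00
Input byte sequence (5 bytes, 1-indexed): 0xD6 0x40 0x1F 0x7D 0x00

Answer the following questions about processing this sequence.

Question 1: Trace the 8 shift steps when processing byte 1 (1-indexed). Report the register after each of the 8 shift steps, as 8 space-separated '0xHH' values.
Register before byte 1: 0x00
After XOR with byte 0xD6: 0xD6

Answer: 0xAB 0x51 0xA2 0x43 0x86 0x0B 0x16 0x2C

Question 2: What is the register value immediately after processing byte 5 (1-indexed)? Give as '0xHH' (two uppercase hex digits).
Answer: 0x13

Derivation:
After byte 1 (0xD6): reg=0x2C
After byte 2 (0x40): reg=0x03
After byte 3 (0x1F): reg=0x54
After byte 4 (0x7D): reg=0xDF
After byte 5 (0x00): reg=0x13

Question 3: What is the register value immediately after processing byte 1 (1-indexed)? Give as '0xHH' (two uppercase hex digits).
After byte 1 (0xD6): reg=0x2C

Answer: 0x2C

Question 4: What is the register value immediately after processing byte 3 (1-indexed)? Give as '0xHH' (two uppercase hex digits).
After byte 1 (0xD6): reg=0x2C
After byte 2 (0x40): reg=0x03
After byte 3 (0x1F): reg=0x54

Answer: 0x54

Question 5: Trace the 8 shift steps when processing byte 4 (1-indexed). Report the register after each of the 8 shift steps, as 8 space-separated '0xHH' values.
Answer: 0x52 0xA4 0x4F 0x9E 0x3B 0x76 0xEC 0xDF

Derivation:
After byte 1 (0xD6): reg=0x2C
After byte 2 (0x40): reg=0x03
After byte 3 (0x1F): reg=0x54
Register before byte 4: 0x54
After XOR with byte 0x7D: 0x29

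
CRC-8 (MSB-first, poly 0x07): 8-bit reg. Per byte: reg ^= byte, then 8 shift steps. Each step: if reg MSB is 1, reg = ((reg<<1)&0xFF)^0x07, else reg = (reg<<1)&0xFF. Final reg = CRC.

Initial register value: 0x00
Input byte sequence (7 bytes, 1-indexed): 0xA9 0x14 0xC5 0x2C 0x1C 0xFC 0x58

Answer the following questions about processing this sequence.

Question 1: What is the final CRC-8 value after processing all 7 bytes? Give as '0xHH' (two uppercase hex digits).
After byte 1 (0xA9): reg=0x56
After byte 2 (0x14): reg=0xC9
After byte 3 (0xC5): reg=0x24
After byte 4 (0x2C): reg=0x38
After byte 5 (0x1C): reg=0xFC
After byte 6 (0xFC): reg=0x00
After byte 7 (0x58): reg=0x8F

Answer: 0x8F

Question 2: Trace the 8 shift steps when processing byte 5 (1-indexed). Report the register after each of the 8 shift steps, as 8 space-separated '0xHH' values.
Answer: 0x48 0x90 0x27 0x4E 0x9C 0x3F 0x7E 0xFC

Derivation:
After byte 1 (0xA9): reg=0x56
After byte 2 (0x14): reg=0xC9
After byte 3 (0xC5): reg=0x24
After byte 4 (0x2C): reg=0x38
Register before byte 5: 0x38
After XOR with byte 0x1C: 0x24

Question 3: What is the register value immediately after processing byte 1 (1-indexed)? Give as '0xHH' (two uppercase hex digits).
Answer: 0x56

Derivation:
After byte 1 (0xA9): reg=0x56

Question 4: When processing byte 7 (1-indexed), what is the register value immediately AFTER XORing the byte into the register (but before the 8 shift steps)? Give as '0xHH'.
Answer: 0x58

Derivation:
Register before byte 7: 0x00
Byte 7: 0x58
0x00 XOR 0x58 = 0x58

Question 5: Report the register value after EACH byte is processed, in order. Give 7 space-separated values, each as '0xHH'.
0x56 0xC9 0x24 0x38 0xFC 0x00 0x8F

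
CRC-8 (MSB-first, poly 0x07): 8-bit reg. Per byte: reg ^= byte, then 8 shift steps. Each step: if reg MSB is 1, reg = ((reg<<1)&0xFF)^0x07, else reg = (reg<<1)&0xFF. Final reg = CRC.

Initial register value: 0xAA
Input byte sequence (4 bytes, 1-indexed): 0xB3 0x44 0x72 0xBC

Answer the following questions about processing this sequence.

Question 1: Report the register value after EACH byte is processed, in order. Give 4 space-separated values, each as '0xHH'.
0x4F 0x31 0xCE 0x59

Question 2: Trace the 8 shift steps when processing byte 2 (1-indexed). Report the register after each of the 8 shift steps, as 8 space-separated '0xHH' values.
Answer: 0x16 0x2C 0x58 0xB0 0x67 0xCE 0x9B 0x31

Derivation:
After byte 1 (0xB3): reg=0x4F
Register before byte 2: 0x4F
After XOR with byte 0x44: 0x0B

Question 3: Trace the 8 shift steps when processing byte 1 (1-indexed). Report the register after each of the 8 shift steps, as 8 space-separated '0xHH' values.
Register before byte 1: 0xAA
After XOR with byte 0xB3: 0x19

Answer: 0x32 0x64 0xC8 0x97 0x29 0x52 0xA4 0x4F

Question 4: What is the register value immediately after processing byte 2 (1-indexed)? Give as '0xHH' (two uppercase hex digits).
Answer: 0x31

Derivation:
After byte 1 (0xB3): reg=0x4F
After byte 2 (0x44): reg=0x31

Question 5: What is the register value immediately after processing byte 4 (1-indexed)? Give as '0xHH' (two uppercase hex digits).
After byte 1 (0xB3): reg=0x4F
After byte 2 (0x44): reg=0x31
After byte 3 (0x72): reg=0xCE
After byte 4 (0xBC): reg=0x59

Answer: 0x59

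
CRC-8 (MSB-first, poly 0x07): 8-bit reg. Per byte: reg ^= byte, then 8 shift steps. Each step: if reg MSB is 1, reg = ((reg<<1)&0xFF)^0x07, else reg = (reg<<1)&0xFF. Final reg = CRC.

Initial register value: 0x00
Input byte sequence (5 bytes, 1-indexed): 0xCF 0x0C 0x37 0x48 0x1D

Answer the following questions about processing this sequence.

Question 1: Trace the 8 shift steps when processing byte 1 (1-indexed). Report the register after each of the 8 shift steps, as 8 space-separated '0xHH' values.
Answer: 0x99 0x35 0x6A 0xD4 0xAF 0x59 0xB2 0x63

Derivation:
Register before byte 1: 0x00
After XOR with byte 0xCF: 0xCF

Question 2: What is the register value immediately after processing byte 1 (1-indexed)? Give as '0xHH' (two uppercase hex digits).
After byte 1 (0xCF): reg=0x63

Answer: 0x63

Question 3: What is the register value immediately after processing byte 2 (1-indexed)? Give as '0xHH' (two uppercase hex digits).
Answer: 0x0A

Derivation:
After byte 1 (0xCF): reg=0x63
After byte 2 (0x0C): reg=0x0A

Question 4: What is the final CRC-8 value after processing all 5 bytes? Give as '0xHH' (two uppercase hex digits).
After byte 1 (0xCF): reg=0x63
After byte 2 (0x0C): reg=0x0A
After byte 3 (0x37): reg=0xB3
After byte 4 (0x48): reg=0xEF
After byte 5 (0x1D): reg=0xD0

Answer: 0xD0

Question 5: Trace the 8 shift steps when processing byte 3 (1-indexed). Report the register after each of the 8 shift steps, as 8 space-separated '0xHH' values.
After byte 1 (0xCF): reg=0x63
After byte 2 (0x0C): reg=0x0A
Register before byte 3: 0x0A
After XOR with byte 0x37: 0x3D

Answer: 0x7A 0xF4 0xEF 0xD9 0xB5 0x6D 0xDA 0xB3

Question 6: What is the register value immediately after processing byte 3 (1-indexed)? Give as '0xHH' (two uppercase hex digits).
After byte 1 (0xCF): reg=0x63
After byte 2 (0x0C): reg=0x0A
After byte 3 (0x37): reg=0xB3

Answer: 0xB3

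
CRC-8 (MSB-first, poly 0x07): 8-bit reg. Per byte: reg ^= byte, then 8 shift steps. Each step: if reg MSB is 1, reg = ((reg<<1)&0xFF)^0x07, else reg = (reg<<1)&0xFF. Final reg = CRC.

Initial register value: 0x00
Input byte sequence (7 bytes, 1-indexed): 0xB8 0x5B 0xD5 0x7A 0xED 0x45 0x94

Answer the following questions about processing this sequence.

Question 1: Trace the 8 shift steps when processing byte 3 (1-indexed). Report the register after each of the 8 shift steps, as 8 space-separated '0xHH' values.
Answer: 0x6F 0xDE 0xBB 0x71 0xE2 0xC3 0x81 0x05

Derivation:
After byte 1 (0xB8): reg=0x21
After byte 2 (0x5B): reg=0x61
Register before byte 3: 0x61
After XOR with byte 0xD5: 0xB4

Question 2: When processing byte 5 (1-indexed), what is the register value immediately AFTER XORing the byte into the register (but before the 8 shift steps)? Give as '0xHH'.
Answer: 0x97

Derivation:
Register before byte 5: 0x7A
Byte 5: 0xED
0x7A XOR 0xED = 0x97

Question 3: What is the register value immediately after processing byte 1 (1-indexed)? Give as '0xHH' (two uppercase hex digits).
Answer: 0x21

Derivation:
After byte 1 (0xB8): reg=0x21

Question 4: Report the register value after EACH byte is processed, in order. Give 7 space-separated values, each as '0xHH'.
0x21 0x61 0x05 0x7A 0xEC 0x56 0x40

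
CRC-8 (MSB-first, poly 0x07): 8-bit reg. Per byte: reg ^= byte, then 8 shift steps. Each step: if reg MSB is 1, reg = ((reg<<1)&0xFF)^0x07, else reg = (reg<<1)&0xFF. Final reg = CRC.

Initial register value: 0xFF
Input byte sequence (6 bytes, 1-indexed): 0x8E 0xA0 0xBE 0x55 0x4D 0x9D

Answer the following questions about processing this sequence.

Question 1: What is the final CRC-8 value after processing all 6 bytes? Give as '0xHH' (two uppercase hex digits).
Answer: 0xD9

Derivation:
After byte 1 (0x8E): reg=0x50
After byte 2 (0xA0): reg=0xDE
After byte 3 (0xBE): reg=0x27
After byte 4 (0x55): reg=0x59
After byte 5 (0x4D): reg=0x6C
After byte 6 (0x9D): reg=0xD9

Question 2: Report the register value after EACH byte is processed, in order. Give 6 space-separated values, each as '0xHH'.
0x50 0xDE 0x27 0x59 0x6C 0xD9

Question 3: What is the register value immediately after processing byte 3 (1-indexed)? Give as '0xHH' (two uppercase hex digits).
Answer: 0x27

Derivation:
After byte 1 (0x8E): reg=0x50
After byte 2 (0xA0): reg=0xDE
After byte 3 (0xBE): reg=0x27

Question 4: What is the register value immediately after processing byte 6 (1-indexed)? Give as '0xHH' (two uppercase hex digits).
Answer: 0xD9

Derivation:
After byte 1 (0x8E): reg=0x50
After byte 2 (0xA0): reg=0xDE
After byte 3 (0xBE): reg=0x27
After byte 4 (0x55): reg=0x59
After byte 5 (0x4D): reg=0x6C
After byte 6 (0x9D): reg=0xD9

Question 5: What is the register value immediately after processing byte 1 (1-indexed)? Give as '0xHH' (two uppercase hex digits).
After byte 1 (0x8E): reg=0x50

Answer: 0x50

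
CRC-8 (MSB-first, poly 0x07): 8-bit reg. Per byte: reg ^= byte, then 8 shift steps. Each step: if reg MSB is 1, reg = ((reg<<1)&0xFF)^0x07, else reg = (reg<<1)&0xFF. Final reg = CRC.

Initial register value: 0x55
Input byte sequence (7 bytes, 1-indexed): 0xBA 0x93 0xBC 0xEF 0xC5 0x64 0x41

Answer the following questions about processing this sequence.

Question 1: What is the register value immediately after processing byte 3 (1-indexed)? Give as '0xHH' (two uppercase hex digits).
After byte 1 (0xBA): reg=0x83
After byte 2 (0x93): reg=0x70
After byte 3 (0xBC): reg=0x6A

Answer: 0x6A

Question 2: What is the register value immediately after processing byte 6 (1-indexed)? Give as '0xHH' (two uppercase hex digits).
After byte 1 (0xBA): reg=0x83
After byte 2 (0x93): reg=0x70
After byte 3 (0xBC): reg=0x6A
After byte 4 (0xEF): reg=0x92
After byte 5 (0xC5): reg=0xA2
After byte 6 (0x64): reg=0x5C

Answer: 0x5C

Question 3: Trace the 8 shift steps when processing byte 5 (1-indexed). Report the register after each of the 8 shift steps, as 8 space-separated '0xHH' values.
Answer: 0xAE 0x5B 0xB6 0x6B 0xD6 0xAB 0x51 0xA2

Derivation:
After byte 1 (0xBA): reg=0x83
After byte 2 (0x93): reg=0x70
After byte 3 (0xBC): reg=0x6A
After byte 4 (0xEF): reg=0x92
Register before byte 5: 0x92
After XOR with byte 0xC5: 0x57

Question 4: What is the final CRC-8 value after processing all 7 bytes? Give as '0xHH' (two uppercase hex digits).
Answer: 0x53

Derivation:
After byte 1 (0xBA): reg=0x83
After byte 2 (0x93): reg=0x70
After byte 3 (0xBC): reg=0x6A
After byte 4 (0xEF): reg=0x92
After byte 5 (0xC5): reg=0xA2
After byte 6 (0x64): reg=0x5C
After byte 7 (0x41): reg=0x53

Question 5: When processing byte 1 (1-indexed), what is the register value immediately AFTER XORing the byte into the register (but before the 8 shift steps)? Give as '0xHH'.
Register before byte 1: 0x55
Byte 1: 0xBA
0x55 XOR 0xBA = 0xEF

Answer: 0xEF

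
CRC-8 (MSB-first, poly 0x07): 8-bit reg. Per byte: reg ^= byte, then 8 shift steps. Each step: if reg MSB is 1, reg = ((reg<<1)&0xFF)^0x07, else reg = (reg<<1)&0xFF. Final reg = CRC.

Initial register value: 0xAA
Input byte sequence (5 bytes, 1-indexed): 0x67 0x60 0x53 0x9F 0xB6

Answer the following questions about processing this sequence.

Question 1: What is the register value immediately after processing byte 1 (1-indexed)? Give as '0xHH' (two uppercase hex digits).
After byte 1 (0x67): reg=0x6D

Answer: 0x6D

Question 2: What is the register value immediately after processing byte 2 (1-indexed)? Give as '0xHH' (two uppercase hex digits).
Answer: 0x23

Derivation:
After byte 1 (0x67): reg=0x6D
After byte 2 (0x60): reg=0x23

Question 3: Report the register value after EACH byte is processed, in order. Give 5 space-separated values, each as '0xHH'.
0x6D 0x23 0x57 0x76 0x4E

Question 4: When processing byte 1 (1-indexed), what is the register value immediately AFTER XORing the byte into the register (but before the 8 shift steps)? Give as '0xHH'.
Register before byte 1: 0xAA
Byte 1: 0x67
0xAA XOR 0x67 = 0xCD

Answer: 0xCD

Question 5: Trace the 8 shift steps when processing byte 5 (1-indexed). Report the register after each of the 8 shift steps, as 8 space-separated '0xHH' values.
Answer: 0x87 0x09 0x12 0x24 0x48 0x90 0x27 0x4E

Derivation:
After byte 1 (0x67): reg=0x6D
After byte 2 (0x60): reg=0x23
After byte 3 (0x53): reg=0x57
After byte 4 (0x9F): reg=0x76
Register before byte 5: 0x76
After XOR with byte 0xB6: 0xC0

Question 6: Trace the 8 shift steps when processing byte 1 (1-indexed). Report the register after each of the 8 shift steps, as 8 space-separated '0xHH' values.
Answer: 0x9D 0x3D 0x7A 0xF4 0xEF 0xD9 0xB5 0x6D

Derivation:
Register before byte 1: 0xAA
After XOR with byte 0x67: 0xCD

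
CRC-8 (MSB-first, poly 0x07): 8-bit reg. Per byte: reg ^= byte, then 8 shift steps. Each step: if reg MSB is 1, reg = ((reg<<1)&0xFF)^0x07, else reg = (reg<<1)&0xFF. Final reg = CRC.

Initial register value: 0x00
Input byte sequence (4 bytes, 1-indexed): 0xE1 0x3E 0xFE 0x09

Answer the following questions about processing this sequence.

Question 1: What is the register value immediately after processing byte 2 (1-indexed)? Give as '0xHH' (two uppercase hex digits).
After byte 1 (0xE1): reg=0xA9
After byte 2 (0x3E): reg=0xEC

Answer: 0xEC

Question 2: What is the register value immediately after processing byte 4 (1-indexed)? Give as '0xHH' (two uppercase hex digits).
Answer: 0x42

Derivation:
After byte 1 (0xE1): reg=0xA9
After byte 2 (0x3E): reg=0xEC
After byte 3 (0xFE): reg=0x7E
After byte 4 (0x09): reg=0x42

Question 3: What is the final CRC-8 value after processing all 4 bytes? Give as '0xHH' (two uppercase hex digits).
Answer: 0x42

Derivation:
After byte 1 (0xE1): reg=0xA9
After byte 2 (0x3E): reg=0xEC
After byte 3 (0xFE): reg=0x7E
After byte 4 (0x09): reg=0x42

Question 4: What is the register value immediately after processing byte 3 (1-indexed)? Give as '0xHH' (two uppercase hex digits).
Answer: 0x7E

Derivation:
After byte 1 (0xE1): reg=0xA9
After byte 2 (0x3E): reg=0xEC
After byte 3 (0xFE): reg=0x7E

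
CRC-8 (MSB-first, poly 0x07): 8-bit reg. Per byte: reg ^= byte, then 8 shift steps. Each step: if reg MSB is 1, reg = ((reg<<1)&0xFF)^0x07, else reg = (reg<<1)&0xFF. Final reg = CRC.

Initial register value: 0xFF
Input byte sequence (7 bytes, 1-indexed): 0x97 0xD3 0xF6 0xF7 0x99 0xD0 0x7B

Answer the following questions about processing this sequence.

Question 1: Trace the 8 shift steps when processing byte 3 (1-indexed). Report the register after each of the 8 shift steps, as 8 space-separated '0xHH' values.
Answer: 0x3F 0x7E 0xFC 0xFF 0xF9 0xF5 0xED 0xDD

Derivation:
After byte 1 (0x97): reg=0x1F
After byte 2 (0xD3): reg=0x6A
Register before byte 3: 0x6A
After XOR with byte 0xF6: 0x9C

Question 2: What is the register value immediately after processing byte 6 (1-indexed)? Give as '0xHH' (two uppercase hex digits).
After byte 1 (0x97): reg=0x1F
After byte 2 (0xD3): reg=0x6A
After byte 3 (0xF6): reg=0xDD
After byte 4 (0xF7): reg=0xD6
After byte 5 (0x99): reg=0xEA
After byte 6 (0xD0): reg=0xA6

Answer: 0xA6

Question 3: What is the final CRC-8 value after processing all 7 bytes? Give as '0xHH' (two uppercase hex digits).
After byte 1 (0x97): reg=0x1F
After byte 2 (0xD3): reg=0x6A
After byte 3 (0xF6): reg=0xDD
After byte 4 (0xF7): reg=0xD6
After byte 5 (0x99): reg=0xEA
After byte 6 (0xD0): reg=0xA6
After byte 7 (0x7B): reg=0x1D

Answer: 0x1D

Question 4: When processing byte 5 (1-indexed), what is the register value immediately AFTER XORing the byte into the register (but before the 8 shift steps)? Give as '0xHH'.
Register before byte 5: 0xD6
Byte 5: 0x99
0xD6 XOR 0x99 = 0x4F

Answer: 0x4F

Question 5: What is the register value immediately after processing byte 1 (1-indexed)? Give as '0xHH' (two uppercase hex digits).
After byte 1 (0x97): reg=0x1F

Answer: 0x1F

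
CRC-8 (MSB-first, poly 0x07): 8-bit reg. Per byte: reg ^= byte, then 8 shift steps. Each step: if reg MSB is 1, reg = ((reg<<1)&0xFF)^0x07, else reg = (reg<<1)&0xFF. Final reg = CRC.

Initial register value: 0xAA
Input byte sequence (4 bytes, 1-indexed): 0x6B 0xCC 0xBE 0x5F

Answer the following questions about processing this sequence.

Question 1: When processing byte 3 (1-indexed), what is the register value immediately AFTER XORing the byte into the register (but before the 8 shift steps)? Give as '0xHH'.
Answer: 0x2C

Derivation:
Register before byte 3: 0x92
Byte 3: 0xBE
0x92 XOR 0xBE = 0x2C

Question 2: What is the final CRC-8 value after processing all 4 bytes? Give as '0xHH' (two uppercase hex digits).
Answer: 0xC8

Derivation:
After byte 1 (0x6B): reg=0x49
After byte 2 (0xCC): reg=0x92
After byte 3 (0xBE): reg=0xC4
After byte 4 (0x5F): reg=0xC8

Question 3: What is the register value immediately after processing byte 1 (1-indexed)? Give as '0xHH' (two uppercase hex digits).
After byte 1 (0x6B): reg=0x49

Answer: 0x49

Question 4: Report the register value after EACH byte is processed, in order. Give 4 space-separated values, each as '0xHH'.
0x49 0x92 0xC4 0xC8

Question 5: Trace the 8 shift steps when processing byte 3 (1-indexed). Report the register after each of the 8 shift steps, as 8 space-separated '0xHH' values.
After byte 1 (0x6B): reg=0x49
After byte 2 (0xCC): reg=0x92
Register before byte 3: 0x92
After XOR with byte 0xBE: 0x2C

Answer: 0x58 0xB0 0x67 0xCE 0x9B 0x31 0x62 0xC4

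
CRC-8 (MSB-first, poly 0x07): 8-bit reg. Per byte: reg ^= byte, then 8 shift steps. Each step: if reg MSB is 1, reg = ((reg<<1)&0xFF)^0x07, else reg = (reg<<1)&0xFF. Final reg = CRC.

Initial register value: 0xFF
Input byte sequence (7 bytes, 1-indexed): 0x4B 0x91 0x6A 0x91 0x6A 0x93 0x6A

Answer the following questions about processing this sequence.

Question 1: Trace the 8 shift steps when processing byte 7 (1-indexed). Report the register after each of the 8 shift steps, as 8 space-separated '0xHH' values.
After byte 1 (0x4B): reg=0x05
After byte 2 (0x91): reg=0xE5
After byte 3 (0x6A): reg=0xA4
After byte 4 (0x91): reg=0x8B
After byte 5 (0x6A): reg=0xA9
After byte 6 (0x93): reg=0xA6
Register before byte 7: 0xA6
After XOR with byte 0x6A: 0xCC

Answer: 0x9F 0x39 0x72 0xE4 0xCF 0x99 0x35 0x6A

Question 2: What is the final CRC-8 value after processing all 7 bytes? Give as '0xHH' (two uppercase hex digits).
After byte 1 (0x4B): reg=0x05
After byte 2 (0x91): reg=0xE5
After byte 3 (0x6A): reg=0xA4
After byte 4 (0x91): reg=0x8B
After byte 5 (0x6A): reg=0xA9
After byte 6 (0x93): reg=0xA6
After byte 7 (0x6A): reg=0x6A

Answer: 0x6A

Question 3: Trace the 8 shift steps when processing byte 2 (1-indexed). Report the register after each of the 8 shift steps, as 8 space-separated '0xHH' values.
Answer: 0x2F 0x5E 0xBC 0x7F 0xFE 0xFB 0xF1 0xE5

Derivation:
After byte 1 (0x4B): reg=0x05
Register before byte 2: 0x05
After XOR with byte 0x91: 0x94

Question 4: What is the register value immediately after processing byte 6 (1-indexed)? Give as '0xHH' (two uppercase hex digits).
Answer: 0xA6

Derivation:
After byte 1 (0x4B): reg=0x05
After byte 2 (0x91): reg=0xE5
After byte 3 (0x6A): reg=0xA4
After byte 4 (0x91): reg=0x8B
After byte 5 (0x6A): reg=0xA9
After byte 6 (0x93): reg=0xA6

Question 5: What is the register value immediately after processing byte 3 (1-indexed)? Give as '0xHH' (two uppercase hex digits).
After byte 1 (0x4B): reg=0x05
After byte 2 (0x91): reg=0xE5
After byte 3 (0x6A): reg=0xA4

Answer: 0xA4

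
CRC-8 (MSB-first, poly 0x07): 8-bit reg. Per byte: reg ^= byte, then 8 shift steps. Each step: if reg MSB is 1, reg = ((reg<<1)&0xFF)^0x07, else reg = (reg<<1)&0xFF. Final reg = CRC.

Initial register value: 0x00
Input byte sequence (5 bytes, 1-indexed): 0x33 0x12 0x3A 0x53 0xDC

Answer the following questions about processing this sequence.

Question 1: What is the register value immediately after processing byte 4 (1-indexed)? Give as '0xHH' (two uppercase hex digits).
After byte 1 (0x33): reg=0x99
After byte 2 (0x12): reg=0xB8
After byte 3 (0x3A): reg=0x87
After byte 4 (0x53): reg=0x22

Answer: 0x22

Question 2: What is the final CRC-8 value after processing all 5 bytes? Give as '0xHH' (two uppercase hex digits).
Answer: 0xF4

Derivation:
After byte 1 (0x33): reg=0x99
After byte 2 (0x12): reg=0xB8
After byte 3 (0x3A): reg=0x87
After byte 4 (0x53): reg=0x22
After byte 5 (0xDC): reg=0xF4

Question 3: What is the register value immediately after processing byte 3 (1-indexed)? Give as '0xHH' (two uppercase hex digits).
After byte 1 (0x33): reg=0x99
After byte 2 (0x12): reg=0xB8
After byte 3 (0x3A): reg=0x87

Answer: 0x87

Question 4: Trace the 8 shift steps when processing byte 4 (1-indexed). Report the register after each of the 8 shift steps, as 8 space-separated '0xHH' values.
Answer: 0xAF 0x59 0xB2 0x63 0xC6 0x8B 0x11 0x22

Derivation:
After byte 1 (0x33): reg=0x99
After byte 2 (0x12): reg=0xB8
After byte 3 (0x3A): reg=0x87
Register before byte 4: 0x87
After XOR with byte 0x53: 0xD4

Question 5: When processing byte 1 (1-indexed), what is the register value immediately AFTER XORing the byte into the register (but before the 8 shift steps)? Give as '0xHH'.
Register before byte 1: 0x00
Byte 1: 0x33
0x00 XOR 0x33 = 0x33

Answer: 0x33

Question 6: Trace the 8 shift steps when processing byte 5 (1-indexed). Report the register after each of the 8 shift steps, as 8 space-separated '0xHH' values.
Answer: 0xFB 0xF1 0xE5 0xCD 0x9D 0x3D 0x7A 0xF4

Derivation:
After byte 1 (0x33): reg=0x99
After byte 2 (0x12): reg=0xB8
After byte 3 (0x3A): reg=0x87
After byte 4 (0x53): reg=0x22
Register before byte 5: 0x22
After XOR with byte 0xDC: 0xFE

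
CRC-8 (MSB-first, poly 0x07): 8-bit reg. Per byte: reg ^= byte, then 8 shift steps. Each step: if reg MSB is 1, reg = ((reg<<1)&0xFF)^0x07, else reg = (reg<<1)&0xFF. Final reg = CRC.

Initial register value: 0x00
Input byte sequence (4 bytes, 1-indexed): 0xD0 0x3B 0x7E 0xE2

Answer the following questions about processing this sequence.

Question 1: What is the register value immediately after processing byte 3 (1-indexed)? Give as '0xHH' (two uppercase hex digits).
Answer: 0x3C

Derivation:
After byte 1 (0xD0): reg=0x3E
After byte 2 (0x3B): reg=0x1B
After byte 3 (0x7E): reg=0x3C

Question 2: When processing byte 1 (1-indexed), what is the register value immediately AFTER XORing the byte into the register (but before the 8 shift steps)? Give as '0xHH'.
Answer: 0xD0

Derivation:
Register before byte 1: 0x00
Byte 1: 0xD0
0x00 XOR 0xD0 = 0xD0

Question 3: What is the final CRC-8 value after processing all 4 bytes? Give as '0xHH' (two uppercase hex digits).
After byte 1 (0xD0): reg=0x3E
After byte 2 (0x3B): reg=0x1B
After byte 3 (0x7E): reg=0x3C
After byte 4 (0xE2): reg=0x14

Answer: 0x14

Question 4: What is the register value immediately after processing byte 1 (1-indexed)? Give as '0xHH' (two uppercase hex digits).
Answer: 0x3E

Derivation:
After byte 1 (0xD0): reg=0x3E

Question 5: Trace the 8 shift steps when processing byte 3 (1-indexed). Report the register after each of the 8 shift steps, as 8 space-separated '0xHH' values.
Answer: 0xCA 0x93 0x21 0x42 0x84 0x0F 0x1E 0x3C

Derivation:
After byte 1 (0xD0): reg=0x3E
After byte 2 (0x3B): reg=0x1B
Register before byte 3: 0x1B
After XOR with byte 0x7E: 0x65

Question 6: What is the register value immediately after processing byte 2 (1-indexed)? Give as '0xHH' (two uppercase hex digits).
After byte 1 (0xD0): reg=0x3E
After byte 2 (0x3B): reg=0x1B

Answer: 0x1B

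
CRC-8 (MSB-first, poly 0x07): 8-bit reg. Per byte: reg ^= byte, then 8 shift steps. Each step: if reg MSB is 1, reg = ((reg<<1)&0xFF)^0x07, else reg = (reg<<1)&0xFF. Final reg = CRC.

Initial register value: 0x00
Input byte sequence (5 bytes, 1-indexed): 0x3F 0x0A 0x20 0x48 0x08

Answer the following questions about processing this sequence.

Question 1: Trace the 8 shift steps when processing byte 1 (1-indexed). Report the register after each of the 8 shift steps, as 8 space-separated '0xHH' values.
Register before byte 1: 0x00
After XOR with byte 0x3F: 0x3F

Answer: 0x7E 0xFC 0xFF 0xF9 0xF5 0xED 0xDD 0xBD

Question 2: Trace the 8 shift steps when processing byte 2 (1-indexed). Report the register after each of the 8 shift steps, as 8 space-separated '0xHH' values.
Answer: 0x69 0xD2 0xA3 0x41 0x82 0x03 0x06 0x0C

Derivation:
After byte 1 (0x3F): reg=0xBD
Register before byte 2: 0xBD
After XOR with byte 0x0A: 0xB7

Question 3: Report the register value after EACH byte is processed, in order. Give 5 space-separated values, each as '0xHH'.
0xBD 0x0C 0xC4 0xAD 0x72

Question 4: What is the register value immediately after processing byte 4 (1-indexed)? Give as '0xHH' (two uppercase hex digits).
Answer: 0xAD

Derivation:
After byte 1 (0x3F): reg=0xBD
After byte 2 (0x0A): reg=0x0C
After byte 3 (0x20): reg=0xC4
After byte 4 (0x48): reg=0xAD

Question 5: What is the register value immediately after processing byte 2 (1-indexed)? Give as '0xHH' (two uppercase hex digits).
Answer: 0x0C

Derivation:
After byte 1 (0x3F): reg=0xBD
After byte 2 (0x0A): reg=0x0C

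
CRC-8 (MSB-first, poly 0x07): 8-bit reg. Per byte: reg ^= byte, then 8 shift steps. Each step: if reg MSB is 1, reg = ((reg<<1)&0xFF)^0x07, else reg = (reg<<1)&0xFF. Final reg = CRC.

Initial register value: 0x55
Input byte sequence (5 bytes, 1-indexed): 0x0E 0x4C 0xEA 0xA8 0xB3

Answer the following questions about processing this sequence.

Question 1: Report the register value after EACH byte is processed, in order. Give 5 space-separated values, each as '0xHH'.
0x86 0x78 0xF7 0x9A 0xDF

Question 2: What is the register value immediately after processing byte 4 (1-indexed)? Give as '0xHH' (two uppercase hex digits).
After byte 1 (0x0E): reg=0x86
After byte 2 (0x4C): reg=0x78
After byte 3 (0xEA): reg=0xF7
After byte 4 (0xA8): reg=0x9A

Answer: 0x9A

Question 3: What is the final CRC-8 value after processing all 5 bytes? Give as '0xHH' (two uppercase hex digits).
After byte 1 (0x0E): reg=0x86
After byte 2 (0x4C): reg=0x78
After byte 3 (0xEA): reg=0xF7
After byte 4 (0xA8): reg=0x9A
After byte 5 (0xB3): reg=0xDF

Answer: 0xDF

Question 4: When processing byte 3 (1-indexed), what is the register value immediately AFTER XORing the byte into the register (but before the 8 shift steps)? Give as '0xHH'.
Register before byte 3: 0x78
Byte 3: 0xEA
0x78 XOR 0xEA = 0x92

Answer: 0x92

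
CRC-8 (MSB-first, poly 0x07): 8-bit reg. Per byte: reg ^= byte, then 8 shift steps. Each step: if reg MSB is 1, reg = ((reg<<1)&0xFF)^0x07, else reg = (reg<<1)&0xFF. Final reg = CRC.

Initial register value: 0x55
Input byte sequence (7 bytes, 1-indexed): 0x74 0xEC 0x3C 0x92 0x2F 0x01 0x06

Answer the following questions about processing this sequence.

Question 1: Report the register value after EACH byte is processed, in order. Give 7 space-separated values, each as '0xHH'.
0xE7 0x31 0x23 0x1E 0x97 0xEB 0x8D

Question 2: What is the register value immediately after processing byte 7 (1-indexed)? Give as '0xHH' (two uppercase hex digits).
Answer: 0x8D

Derivation:
After byte 1 (0x74): reg=0xE7
After byte 2 (0xEC): reg=0x31
After byte 3 (0x3C): reg=0x23
After byte 4 (0x92): reg=0x1E
After byte 5 (0x2F): reg=0x97
After byte 6 (0x01): reg=0xEB
After byte 7 (0x06): reg=0x8D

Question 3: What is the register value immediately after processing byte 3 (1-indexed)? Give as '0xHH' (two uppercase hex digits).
After byte 1 (0x74): reg=0xE7
After byte 2 (0xEC): reg=0x31
After byte 3 (0x3C): reg=0x23

Answer: 0x23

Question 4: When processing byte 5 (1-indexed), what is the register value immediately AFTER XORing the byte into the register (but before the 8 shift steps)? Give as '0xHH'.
Register before byte 5: 0x1E
Byte 5: 0x2F
0x1E XOR 0x2F = 0x31

Answer: 0x31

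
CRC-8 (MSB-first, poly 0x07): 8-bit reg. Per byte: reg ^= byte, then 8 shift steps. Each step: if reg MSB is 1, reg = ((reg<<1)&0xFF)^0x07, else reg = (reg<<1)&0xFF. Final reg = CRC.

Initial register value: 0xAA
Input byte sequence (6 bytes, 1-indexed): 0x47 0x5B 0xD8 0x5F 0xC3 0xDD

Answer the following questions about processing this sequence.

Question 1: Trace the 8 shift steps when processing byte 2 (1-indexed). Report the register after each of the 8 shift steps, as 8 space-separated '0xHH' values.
Answer: 0xAB 0x51 0xA2 0x43 0x86 0x0B 0x16 0x2C

Derivation:
After byte 1 (0x47): reg=0x8D
Register before byte 2: 0x8D
After XOR with byte 0x5B: 0xD6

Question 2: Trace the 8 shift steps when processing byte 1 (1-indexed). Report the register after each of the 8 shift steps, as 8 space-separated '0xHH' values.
Register before byte 1: 0xAA
After XOR with byte 0x47: 0xED

Answer: 0xDD 0xBD 0x7D 0xFA 0xF3 0xE1 0xC5 0x8D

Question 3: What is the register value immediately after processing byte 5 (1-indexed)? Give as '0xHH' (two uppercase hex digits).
After byte 1 (0x47): reg=0x8D
After byte 2 (0x5B): reg=0x2C
After byte 3 (0xD8): reg=0xC2
After byte 4 (0x5F): reg=0xDA
After byte 5 (0xC3): reg=0x4F

Answer: 0x4F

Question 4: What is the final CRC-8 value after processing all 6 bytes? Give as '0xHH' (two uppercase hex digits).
After byte 1 (0x47): reg=0x8D
After byte 2 (0x5B): reg=0x2C
After byte 3 (0xD8): reg=0xC2
After byte 4 (0x5F): reg=0xDA
After byte 5 (0xC3): reg=0x4F
After byte 6 (0xDD): reg=0xF7

Answer: 0xF7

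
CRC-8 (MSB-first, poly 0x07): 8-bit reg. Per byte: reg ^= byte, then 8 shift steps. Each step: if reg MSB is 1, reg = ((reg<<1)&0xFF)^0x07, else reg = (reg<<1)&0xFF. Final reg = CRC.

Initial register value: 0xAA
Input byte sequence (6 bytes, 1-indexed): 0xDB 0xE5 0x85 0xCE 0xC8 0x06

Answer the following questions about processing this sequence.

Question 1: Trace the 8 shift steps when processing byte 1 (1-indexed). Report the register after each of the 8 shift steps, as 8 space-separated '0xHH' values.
Register before byte 1: 0xAA
After XOR with byte 0xDB: 0x71

Answer: 0xE2 0xC3 0x81 0x05 0x0A 0x14 0x28 0x50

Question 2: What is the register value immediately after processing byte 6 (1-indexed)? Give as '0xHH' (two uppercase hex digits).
After byte 1 (0xDB): reg=0x50
After byte 2 (0xE5): reg=0x02
After byte 3 (0x85): reg=0x9C
After byte 4 (0xCE): reg=0xB9
After byte 5 (0xC8): reg=0x50
After byte 6 (0x06): reg=0xA5

Answer: 0xA5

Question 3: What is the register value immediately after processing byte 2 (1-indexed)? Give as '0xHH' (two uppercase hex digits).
Answer: 0x02

Derivation:
After byte 1 (0xDB): reg=0x50
After byte 2 (0xE5): reg=0x02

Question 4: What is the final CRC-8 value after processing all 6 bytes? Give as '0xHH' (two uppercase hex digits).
Answer: 0xA5

Derivation:
After byte 1 (0xDB): reg=0x50
After byte 2 (0xE5): reg=0x02
After byte 3 (0x85): reg=0x9C
After byte 4 (0xCE): reg=0xB9
After byte 5 (0xC8): reg=0x50
After byte 6 (0x06): reg=0xA5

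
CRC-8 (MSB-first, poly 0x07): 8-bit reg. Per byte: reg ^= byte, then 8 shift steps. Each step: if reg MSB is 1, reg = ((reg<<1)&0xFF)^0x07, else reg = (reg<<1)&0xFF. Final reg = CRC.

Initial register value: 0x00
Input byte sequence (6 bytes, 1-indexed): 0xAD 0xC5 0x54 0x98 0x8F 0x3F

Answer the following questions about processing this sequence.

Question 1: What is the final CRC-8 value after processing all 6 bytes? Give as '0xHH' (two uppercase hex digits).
After byte 1 (0xAD): reg=0x4A
After byte 2 (0xC5): reg=0xA4
After byte 3 (0x54): reg=0xDE
After byte 4 (0x98): reg=0xD5
After byte 5 (0x8F): reg=0x81
After byte 6 (0x3F): reg=0x33

Answer: 0x33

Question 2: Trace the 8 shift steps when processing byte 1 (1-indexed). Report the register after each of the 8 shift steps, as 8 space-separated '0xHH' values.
Answer: 0x5D 0xBA 0x73 0xE6 0xCB 0x91 0x25 0x4A

Derivation:
Register before byte 1: 0x00
After XOR with byte 0xAD: 0xAD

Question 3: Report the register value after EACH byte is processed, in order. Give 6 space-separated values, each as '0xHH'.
0x4A 0xA4 0xDE 0xD5 0x81 0x33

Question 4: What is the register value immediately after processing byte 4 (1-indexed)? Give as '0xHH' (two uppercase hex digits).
Answer: 0xD5

Derivation:
After byte 1 (0xAD): reg=0x4A
After byte 2 (0xC5): reg=0xA4
After byte 3 (0x54): reg=0xDE
After byte 4 (0x98): reg=0xD5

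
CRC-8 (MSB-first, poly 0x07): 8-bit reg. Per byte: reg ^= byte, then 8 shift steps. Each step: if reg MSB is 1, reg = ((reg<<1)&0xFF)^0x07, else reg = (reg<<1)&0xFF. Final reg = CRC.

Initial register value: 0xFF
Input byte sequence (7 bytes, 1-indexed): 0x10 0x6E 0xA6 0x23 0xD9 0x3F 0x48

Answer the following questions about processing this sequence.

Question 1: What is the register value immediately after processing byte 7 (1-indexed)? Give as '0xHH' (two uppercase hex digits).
Answer: 0xFF

Derivation:
After byte 1 (0x10): reg=0x83
After byte 2 (0x6E): reg=0x8D
After byte 3 (0xA6): reg=0xD1
After byte 4 (0x23): reg=0xD0
After byte 5 (0xD9): reg=0x3F
After byte 6 (0x3F): reg=0x00
After byte 7 (0x48): reg=0xFF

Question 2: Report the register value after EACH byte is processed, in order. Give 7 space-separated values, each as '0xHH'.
0x83 0x8D 0xD1 0xD0 0x3F 0x00 0xFF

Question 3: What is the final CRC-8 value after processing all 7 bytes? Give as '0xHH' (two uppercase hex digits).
Answer: 0xFF

Derivation:
After byte 1 (0x10): reg=0x83
After byte 2 (0x6E): reg=0x8D
After byte 3 (0xA6): reg=0xD1
After byte 4 (0x23): reg=0xD0
After byte 5 (0xD9): reg=0x3F
After byte 6 (0x3F): reg=0x00
After byte 7 (0x48): reg=0xFF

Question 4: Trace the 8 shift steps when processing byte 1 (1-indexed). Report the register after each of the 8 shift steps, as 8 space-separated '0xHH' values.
Answer: 0xD9 0xB5 0x6D 0xDA 0xB3 0x61 0xC2 0x83

Derivation:
Register before byte 1: 0xFF
After XOR with byte 0x10: 0xEF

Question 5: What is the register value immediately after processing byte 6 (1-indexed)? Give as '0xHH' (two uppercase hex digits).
Answer: 0x00

Derivation:
After byte 1 (0x10): reg=0x83
After byte 2 (0x6E): reg=0x8D
After byte 3 (0xA6): reg=0xD1
After byte 4 (0x23): reg=0xD0
After byte 5 (0xD9): reg=0x3F
After byte 6 (0x3F): reg=0x00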